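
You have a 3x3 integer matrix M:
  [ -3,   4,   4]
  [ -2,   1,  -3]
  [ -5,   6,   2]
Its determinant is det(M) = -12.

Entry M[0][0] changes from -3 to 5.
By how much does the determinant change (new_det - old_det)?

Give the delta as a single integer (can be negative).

Answer: 160

Derivation:
Cofactor C_00 = 20
Entry delta = 5 - -3 = 8
Det delta = entry_delta * cofactor = 8 * 20 = 160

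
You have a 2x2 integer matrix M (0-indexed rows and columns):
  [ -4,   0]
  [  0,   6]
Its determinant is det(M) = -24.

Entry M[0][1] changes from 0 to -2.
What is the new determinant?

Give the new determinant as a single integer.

det is linear in row 0: changing M[0][1] by delta changes det by delta * cofactor(0,1).
Cofactor C_01 = (-1)^(0+1) * minor(0,1) = 0
Entry delta = -2 - 0 = -2
Det delta = -2 * 0 = 0
New det = -24 + 0 = -24

Answer: -24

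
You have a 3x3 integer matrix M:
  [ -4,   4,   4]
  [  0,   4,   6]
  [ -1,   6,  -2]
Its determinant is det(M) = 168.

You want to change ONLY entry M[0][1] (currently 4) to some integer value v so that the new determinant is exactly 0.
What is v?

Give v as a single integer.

det is linear in entry M[0][1]: det = old_det + (v - 4) * C_01
Cofactor C_01 = -6
Want det = 0: 168 + (v - 4) * -6 = 0
  (v - 4) = -168 / -6 = 28
  v = 4 + (28) = 32

Answer: 32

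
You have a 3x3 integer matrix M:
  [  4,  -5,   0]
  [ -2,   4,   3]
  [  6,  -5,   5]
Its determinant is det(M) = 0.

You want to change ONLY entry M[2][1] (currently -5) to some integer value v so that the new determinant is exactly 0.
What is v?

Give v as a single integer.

Answer: -5

Derivation:
det is linear in entry M[2][1]: det = old_det + (v - -5) * C_21
Cofactor C_21 = -12
Want det = 0: 0 + (v - -5) * -12 = 0
  (v - -5) = 0 / -12 = 0
  v = -5 + (0) = -5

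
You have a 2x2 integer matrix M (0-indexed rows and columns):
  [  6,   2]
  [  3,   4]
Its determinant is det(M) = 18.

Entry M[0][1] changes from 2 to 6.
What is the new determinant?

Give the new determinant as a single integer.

Answer: 6

Derivation:
det is linear in row 0: changing M[0][1] by delta changes det by delta * cofactor(0,1).
Cofactor C_01 = (-1)^(0+1) * minor(0,1) = -3
Entry delta = 6 - 2 = 4
Det delta = 4 * -3 = -12
New det = 18 + -12 = 6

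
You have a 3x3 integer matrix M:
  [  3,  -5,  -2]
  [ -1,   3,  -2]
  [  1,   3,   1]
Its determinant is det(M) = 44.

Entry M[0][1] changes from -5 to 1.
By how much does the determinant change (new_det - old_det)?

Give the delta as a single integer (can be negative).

Answer: -6

Derivation:
Cofactor C_01 = -1
Entry delta = 1 - -5 = 6
Det delta = entry_delta * cofactor = 6 * -1 = -6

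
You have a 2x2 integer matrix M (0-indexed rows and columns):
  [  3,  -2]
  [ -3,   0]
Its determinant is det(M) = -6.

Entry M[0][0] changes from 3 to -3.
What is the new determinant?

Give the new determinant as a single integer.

det is linear in row 0: changing M[0][0] by delta changes det by delta * cofactor(0,0).
Cofactor C_00 = (-1)^(0+0) * minor(0,0) = 0
Entry delta = -3 - 3 = -6
Det delta = -6 * 0 = 0
New det = -6 + 0 = -6

Answer: -6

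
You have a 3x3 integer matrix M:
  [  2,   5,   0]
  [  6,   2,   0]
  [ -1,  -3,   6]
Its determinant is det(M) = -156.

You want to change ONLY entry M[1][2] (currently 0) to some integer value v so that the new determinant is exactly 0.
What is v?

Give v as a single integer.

Answer: 156

Derivation:
det is linear in entry M[1][2]: det = old_det + (v - 0) * C_12
Cofactor C_12 = 1
Want det = 0: -156 + (v - 0) * 1 = 0
  (v - 0) = 156 / 1 = 156
  v = 0 + (156) = 156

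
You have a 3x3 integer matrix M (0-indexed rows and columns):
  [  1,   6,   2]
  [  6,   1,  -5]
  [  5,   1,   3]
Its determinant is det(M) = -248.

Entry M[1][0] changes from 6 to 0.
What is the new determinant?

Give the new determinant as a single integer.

Answer: -152

Derivation:
det is linear in row 1: changing M[1][0] by delta changes det by delta * cofactor(1,0).
Cofactor C_10 = (-1)^(1+0) * minor(1,0) = -16
Entry delta = 0 - 6 = -6
Det delta = -6 * -16 = 96
New det = -248 + 96 = -152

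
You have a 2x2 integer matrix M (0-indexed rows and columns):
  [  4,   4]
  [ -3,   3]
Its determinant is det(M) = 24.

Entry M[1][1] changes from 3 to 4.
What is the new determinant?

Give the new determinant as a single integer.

det is linear in row 1: changing M[1][1] by delta changes det by delta * cofactor(1,1).
Cofactor C_11 = (-1)^(1+1) * minor(1,1) = 4
Entry delta = 4 - 3 = 1
Det delta = 1 * 4 = 4
New det = 24 + 4 = 28

Answer: 28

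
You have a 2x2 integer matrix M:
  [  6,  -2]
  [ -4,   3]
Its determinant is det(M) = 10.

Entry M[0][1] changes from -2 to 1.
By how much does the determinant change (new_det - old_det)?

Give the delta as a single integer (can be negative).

Answer: 12

Derivation:
Cofactor C_01 = 4
Entry delta = 1 - -2 = 3
Det delta = entry_delta * cofactor = 3 * 4 = 12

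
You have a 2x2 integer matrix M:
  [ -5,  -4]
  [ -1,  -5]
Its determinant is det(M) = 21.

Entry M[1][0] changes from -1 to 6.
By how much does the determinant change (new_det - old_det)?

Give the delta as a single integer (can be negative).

Answer: 28

Derivation:
Cofactor C_10 = 4
Entry delta = 6 - -1 = 7
Det delta = entry_delta * cofactor = 7 * 4 = 28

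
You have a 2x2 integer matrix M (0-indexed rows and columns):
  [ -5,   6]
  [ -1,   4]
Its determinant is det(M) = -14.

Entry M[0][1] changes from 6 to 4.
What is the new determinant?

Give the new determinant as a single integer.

Answer: -16

Derivation:
det is linear in row 0: changing M[0][1] by delta changes det by delta * cofactor(0,1).
Cofactor C_01 = (-1)^(0+1) * minor(0,1) = 1
Entry delta = 4 - 6 = -2
Det delta = -2 * 1 = -2
New det = -14 + -2 = -16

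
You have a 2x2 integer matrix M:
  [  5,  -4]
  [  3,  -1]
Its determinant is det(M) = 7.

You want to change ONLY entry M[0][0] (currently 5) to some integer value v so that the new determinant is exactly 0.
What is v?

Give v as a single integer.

Answer: 12

Derivation:
det is linear in entry M[0][0]: det = old_det + (v - 5) * C_00
Cofactor C_00 = -1
Want det = 0: 7 + (v - 5) * -1 = 0
  (v - 5) = -7 / -1 = 7
  v = 5 + (7) = 12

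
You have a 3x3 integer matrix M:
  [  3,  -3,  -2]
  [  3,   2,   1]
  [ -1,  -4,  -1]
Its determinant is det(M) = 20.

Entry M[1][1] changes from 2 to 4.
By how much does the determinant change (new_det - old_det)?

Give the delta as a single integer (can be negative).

Cofactor C_11 = -5
Entry delta = 4 - 2 = 2
Det delta = entry_delta * cofactor = 2 * -5 = -10

Answer: -10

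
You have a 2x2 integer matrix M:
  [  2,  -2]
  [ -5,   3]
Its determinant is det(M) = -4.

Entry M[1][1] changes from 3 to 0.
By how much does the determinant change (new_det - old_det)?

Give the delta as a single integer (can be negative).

Cofactor C_11 = 2
Entry delta = 0 - 3 = -3
Det delta = entry_delta * cofactor = -3 * 2 = -6

Answer: -6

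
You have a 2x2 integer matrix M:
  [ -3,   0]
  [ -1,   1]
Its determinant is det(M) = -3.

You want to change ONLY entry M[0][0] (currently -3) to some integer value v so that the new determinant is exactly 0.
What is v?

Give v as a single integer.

det is linear in entry M[0][0]: det = old_det + (v - -3) * C_00
Cofactor C_00 = 1
Want det = 0: -3 + (v - -3) * 1 = 0
  (v - -3) = 3 / 1 = 3
  v = -3 + (3) = 0

Answer: 0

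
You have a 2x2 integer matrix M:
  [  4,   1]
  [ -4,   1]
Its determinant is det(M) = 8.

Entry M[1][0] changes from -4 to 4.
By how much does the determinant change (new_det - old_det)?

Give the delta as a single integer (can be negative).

Answer: -8

Derivation:
Cofactor C_10 = -1
Entry delta = 4 - -4 = 8
Det delta = entry_delta * cofactor = 8 * -1 = -8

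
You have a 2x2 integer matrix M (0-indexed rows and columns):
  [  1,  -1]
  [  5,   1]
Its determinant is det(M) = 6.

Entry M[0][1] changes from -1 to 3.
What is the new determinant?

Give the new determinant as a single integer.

det is linear in row 0: changing M[0][1] by delta changes det by delta * cofactor(0,1).
Cofactor C_01 = (-1)^(0+1) * minor(0,1) = -5
Entry delta = 3 - -1 = 4
Det delta = 4 * -5 = -20
New det = 6 + -20 = -14

Answer: -14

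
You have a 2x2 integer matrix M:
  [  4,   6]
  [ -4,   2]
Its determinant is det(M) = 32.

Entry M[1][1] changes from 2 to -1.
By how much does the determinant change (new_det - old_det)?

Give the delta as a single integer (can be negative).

Cofactor C_11 = 4
Entry delta = -1 - 2 = -3
Det delta = entry_delta * cofactor = -3 * 4 = -12

Answer: -12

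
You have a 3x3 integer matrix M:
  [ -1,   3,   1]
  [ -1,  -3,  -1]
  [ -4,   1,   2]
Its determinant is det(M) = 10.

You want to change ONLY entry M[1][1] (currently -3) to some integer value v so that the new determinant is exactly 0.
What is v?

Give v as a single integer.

Answer: -8

Derivation:
det is linear in entry M[1][1]: det = old_det + (v - -3) * C_11
Cofactor C_11 = 2
Want det = 0: 10 + (v - -3) * 2 = 0
  (v - -3) = -10 / 2 = -5
  v = -3 + (-5) = -8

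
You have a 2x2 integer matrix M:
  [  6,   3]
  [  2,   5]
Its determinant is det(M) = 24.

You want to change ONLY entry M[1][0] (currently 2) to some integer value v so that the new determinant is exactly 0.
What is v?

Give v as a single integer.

det is linear in entry M[1][0]: det = old_det + (v - 2) * C_10
Cofactor C_10 = -3
Want det = 0: 24 + (v - 2) * -3 = 0
  (v - 2) = -24 / -3 = 8
  v = 2 + (8) = 10

Answer: 10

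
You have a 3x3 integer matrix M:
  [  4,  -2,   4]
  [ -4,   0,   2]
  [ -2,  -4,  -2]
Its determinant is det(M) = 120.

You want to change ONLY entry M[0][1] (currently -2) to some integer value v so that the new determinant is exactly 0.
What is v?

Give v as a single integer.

det is linear in entry M[0][1]: det = old_det + (v - -2) * C_01
Cofactor C_01 = -12
Want det = 0: 120 + (v - -2) * -12 = 0
  (v - -2) = -120 / -12 = 10
  v = -2 + (10) = 8

Answer: 8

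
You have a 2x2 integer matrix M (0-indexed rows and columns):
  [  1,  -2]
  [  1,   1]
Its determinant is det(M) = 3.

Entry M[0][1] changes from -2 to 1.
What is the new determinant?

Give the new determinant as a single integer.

Answer: 0

Derivation:
det is linear in row 0: changing M[0][1] by delta changes det by delta * cofactor(0,1).
Cofactor C_01 = (-1)^(0+1) * minor(0,1) = -1
Entry delta = 1 - -2 = 3
Det delta = 3 * -1 = -3
New det = 3 + -3 = 0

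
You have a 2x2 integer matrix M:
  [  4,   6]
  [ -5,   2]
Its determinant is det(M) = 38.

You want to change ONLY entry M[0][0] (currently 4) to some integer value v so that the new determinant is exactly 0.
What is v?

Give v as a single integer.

Answer: -15

Derivation:
det is linear in entry M[0][0]: det = old_det + (v - 4) * C_00
Cofactor C_00 = 2
Want det = 0: 38 + (v - 4) * 2 = 0
  (v - 4) = -38 / 2 = -19
  v = 4 + (-19) = -15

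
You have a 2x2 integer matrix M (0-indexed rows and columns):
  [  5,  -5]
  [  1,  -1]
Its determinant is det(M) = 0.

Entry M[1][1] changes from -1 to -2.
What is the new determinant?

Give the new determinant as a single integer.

det is linear in row 1: changing M[1][1] by delta changes det by delta * cofactor(1,1).
Cofactor C_11 = (-1)^(1+1) * minor(1,1) = 5
Entry delta = -2 - -1 = -1
Det delta = -1 * 5 = -5
New det = 0 + -5 = -5

Answer: -5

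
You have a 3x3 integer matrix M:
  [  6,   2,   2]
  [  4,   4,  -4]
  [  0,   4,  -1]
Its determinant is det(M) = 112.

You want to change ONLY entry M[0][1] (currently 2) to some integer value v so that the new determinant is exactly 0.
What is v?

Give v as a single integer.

Answer: -26

Derivation:
det is linear in entry M[0][1]: det = old_det + (v - 2) * C_01
Cofactor C_01 = 4
Want det = 0: 112 + (v - 2) * 4 = 0
  (v - 2) = -112 / 4 = -28
  v = 2 + (-28) = -26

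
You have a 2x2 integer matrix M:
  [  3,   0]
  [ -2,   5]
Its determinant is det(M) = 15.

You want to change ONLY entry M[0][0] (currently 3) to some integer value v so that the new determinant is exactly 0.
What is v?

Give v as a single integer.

Answer: 0

Derivation:
det is linear in entry M[0][0]: det = old_det + (v - 3) * C_00
Cofactor C_00 = 5
Want det = 0: 15 + (v - 3) * 5 = 0
  (v - 3) = -15 / 5 = -3
  v = 3 + (-3) = 0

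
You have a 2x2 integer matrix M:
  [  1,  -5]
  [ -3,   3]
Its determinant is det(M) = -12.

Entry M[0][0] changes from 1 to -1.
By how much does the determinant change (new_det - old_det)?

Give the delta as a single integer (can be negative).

Cofactor C_00 = 3
Entry delta = -1 - 1 = -2
Det delta = entry_delta * cofactor = -2 * 3 = -6

Answer: -6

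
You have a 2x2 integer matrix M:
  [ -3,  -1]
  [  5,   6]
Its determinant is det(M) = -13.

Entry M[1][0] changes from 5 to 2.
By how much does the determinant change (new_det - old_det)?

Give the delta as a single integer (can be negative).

Cofactor C_10 = 1
Entry delta = 2 - 5 = -3
Det delta = entry_delta * cofactor = -3 * 1 = -3

Answer: -3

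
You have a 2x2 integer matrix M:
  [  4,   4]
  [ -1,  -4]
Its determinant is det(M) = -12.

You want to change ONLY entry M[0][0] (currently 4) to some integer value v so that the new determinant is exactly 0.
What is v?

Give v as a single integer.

det is linear in entry M[0][0]: det = old_det + (v - 4) * C_00
Cofactor C_00 = -4
Want det = 0: -12 + (v - 4) * -4 = 0
  (v - 4) = 12 / -4 = -3
  v = 4 + (-3) = 1

Answer: 1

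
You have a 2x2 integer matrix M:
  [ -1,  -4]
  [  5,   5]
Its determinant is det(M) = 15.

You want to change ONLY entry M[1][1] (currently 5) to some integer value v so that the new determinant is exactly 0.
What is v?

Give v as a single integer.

Answer: 20

Derivation:
det is linear in entry M[1][1]: det = old_det + (v - 5) * C_11
Cofactor C_11 = -1
Want det = 0: 15 + (v - 5) * -1 = 0
  (v - 5) = -15 / -1 = 15
  v = 5 + (15) = 20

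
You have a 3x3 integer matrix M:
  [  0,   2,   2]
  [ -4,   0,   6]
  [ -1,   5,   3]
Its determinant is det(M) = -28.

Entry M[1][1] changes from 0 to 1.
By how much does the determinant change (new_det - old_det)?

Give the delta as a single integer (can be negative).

Answer: 2

Derivation:
Cofactor C_11 = 2
Entry delta = 1 - 0 = 1
Det delta = entry_delta * cofactor = 1 * 2 = 2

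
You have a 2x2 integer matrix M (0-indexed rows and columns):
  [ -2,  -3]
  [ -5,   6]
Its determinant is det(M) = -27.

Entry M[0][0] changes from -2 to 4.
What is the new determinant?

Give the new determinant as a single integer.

det is linear in row 0: changing M[0][0] by delta changes det by delta * cofactor(0,0).
Cofactor C_00 = (-1)^(0+0) * minor(0,0) = 6
Entry delta = 4 - -2 = 6
Det delta = 6 * 6 = 36
New det = -27 + 36 = 9

Answer: 9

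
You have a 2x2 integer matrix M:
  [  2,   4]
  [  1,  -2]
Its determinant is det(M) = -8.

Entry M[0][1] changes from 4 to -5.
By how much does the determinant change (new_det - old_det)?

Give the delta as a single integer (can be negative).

Cofactor C_01 = -1
Entry delta = -5 - 4 = -9
Det delta = entry_delta * cofactor = -9 * -1 = 9

Answer: 9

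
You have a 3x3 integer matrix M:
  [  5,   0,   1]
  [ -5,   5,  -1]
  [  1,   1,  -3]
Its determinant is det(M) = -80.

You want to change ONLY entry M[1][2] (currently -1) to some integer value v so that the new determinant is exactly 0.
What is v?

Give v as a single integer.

Answer: -17

Derivation:
det is linear in entry M[1][2]: det = old_det + (v - -1) * C_12
Cofactor C_12 = -5
Want det = 0: -80 + (v - -1) * -5 = 0
  (v - -1) = 80 / -5 = -16
  v = -1 + (-16) = -17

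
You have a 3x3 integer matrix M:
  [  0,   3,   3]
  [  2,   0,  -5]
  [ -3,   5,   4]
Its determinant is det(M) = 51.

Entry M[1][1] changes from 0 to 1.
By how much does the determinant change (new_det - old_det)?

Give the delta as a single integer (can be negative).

Answer: 9

Derivation:
Cofactor C_11 = 9
Entry delta = 1 - 0 = 1
Det delta = entry_delta * cofactor = 1 * 9 = 9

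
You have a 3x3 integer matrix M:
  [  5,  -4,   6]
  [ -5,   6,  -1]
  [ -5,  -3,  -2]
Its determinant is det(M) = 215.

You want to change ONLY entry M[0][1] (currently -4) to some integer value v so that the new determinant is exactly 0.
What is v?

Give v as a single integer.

det is linear in entry M[0][1]: det = old_det + (v - -4) * C_01
Cofactor C_01 = -5
Want det = 0: 215 + (v - -4) * -5 = 0
  (v - -4) = -215 / -5 = 43
  v = -4 + (43) = 39

Answer: 39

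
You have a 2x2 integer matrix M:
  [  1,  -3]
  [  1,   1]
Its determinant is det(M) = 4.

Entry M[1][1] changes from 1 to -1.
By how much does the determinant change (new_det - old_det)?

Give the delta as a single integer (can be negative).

Answer: -2

Derivation:
Cofactor C_11 = 1
Entry delta = -1 - 1 = -2
Det delta = entry_delta * cofactor = -2 * 1 = -2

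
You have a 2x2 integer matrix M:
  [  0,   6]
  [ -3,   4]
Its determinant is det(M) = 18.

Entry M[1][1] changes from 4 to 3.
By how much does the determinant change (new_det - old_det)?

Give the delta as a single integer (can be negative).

Cofactor C_11 = 0
Entry delta = 3 - 4 = -1
Det delta = entry_delta * cofactor = -1 * 0 = 0

Answer: 0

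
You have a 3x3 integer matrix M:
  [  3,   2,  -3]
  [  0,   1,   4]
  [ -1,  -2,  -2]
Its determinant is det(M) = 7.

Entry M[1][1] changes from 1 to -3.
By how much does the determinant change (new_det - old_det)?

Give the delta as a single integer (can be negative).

Answer: 36

Derivation:
Cofactor C_11 = -9
Entry delta = -3 - 1 = -4
Det delta = entry_delta * cofactor = -4 * -9 = 36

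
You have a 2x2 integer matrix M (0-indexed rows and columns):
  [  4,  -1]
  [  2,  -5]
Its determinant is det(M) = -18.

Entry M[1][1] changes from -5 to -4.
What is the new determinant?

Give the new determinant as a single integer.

det is linear in row 1: changing M[1][1] by delta changes det by delta * cofactor(1,1).
Cofactor C_11 = (-1)^(1+1) * minor(1,1) = 4
Entry delta = -4 - -5 = 1
Det delta = 1 * 4 = 4
New det = -18 + 4 = -14

Answer: -14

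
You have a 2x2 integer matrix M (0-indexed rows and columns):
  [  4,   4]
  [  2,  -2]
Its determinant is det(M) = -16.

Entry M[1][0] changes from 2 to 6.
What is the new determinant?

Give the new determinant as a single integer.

det is linear in row 1: changing M[1][0] by delta changes det by delta * cofactor(1,0).
Cofactor C_10 = (-1)^(1+0) * minor(1,0) = -4
Entry delta = 6 - 2 = 4
Det delta = 4 * -4 = -16
New det = -16 + -16 = -32

Answer: -32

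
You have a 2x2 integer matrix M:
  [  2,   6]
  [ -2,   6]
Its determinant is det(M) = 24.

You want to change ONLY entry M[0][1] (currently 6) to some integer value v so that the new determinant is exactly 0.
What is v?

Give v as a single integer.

Answer: -6

Derivation:
det is linear in entry M[0][1]: det = old_det + (v - 6) * C_01
Cofactor C_01 = 2
Want det = 0: 24 + (v - 6) * 2 = 0
  (v - 6) = -24 / 2 = -12
  v = 6 + (-12) = -6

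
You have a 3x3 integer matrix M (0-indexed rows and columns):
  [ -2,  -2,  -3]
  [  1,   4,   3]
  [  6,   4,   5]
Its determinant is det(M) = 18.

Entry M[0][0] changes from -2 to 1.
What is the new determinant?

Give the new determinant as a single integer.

det is linear in row 0: changing M[0][0] by delta changes det by delta * cofactor(0,0).
Cofactor C_00 = (-1)^(0+0) * minor(0,0) = 8
Entry delta = 1 - -2 = 3
Det delta = 3 * 8 = 24
New det = 18 + 24 = 42

Answer: 42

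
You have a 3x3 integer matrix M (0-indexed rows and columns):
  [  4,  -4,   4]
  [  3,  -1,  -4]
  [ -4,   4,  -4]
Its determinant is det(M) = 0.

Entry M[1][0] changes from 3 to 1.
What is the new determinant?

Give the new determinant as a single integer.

Answer: 0

Derivation:
det is linear in row 1: changing M[1][0] by delta changes det by delta * cofactor(1,0).
Cofactor C_10 = (-1)^(1+0) * minor(1,0) = 0
Entry delta = 1 - 3 = -2
Det delta = -2 * 0 = 0
New det = 0 + 0 = 0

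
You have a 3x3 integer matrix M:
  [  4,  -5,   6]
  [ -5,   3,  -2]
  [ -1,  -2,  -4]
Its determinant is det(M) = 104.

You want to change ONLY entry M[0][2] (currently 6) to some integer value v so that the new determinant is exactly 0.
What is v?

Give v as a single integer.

det is linear in entry M[0][2]: det = old_det + (v - 6) * C_02
Cofactor C_02 = 13
Want det = 0: 104 + (v - 6) * 13 = 0
  (v - 6) = -104 / 13 = -8
  v = 6 + (-8) = -2

Answer: -2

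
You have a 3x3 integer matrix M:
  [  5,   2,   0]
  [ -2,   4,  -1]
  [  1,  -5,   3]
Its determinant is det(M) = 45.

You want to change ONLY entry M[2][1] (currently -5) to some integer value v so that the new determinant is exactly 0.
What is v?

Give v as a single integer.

det is linear in entry M[2][1]: det = old_det + (v - -5) * C_21
Cofactor C_21 = 5
Want det = 0: 45 + (v - -5) * 5 = 0
  (v - -5) = -45 / 5 = -9
  v = -5 + (-9) = -14

Answer: -14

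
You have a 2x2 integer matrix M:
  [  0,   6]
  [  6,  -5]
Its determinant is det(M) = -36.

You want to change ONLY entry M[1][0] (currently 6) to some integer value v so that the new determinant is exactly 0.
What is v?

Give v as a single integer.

det is linear in entry M[1][0]: det = old_det + (v - 6) * C_10
Cofactor C_10 = -6
Want det = 0: -36 + (v - 6) * -6 = 0
  (v - 6) = 36 / -6 = -6
  v = 6 + (-6) = 0

Answer: 0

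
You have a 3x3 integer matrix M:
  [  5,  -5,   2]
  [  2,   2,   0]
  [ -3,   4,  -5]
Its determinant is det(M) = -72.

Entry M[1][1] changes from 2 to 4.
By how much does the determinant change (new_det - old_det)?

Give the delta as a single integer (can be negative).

Answer: -38

Derivation:
Cofactor C_11 = -19
Entry delta = 4 - 2 = 2
Det delta = entry_delta * cofactor = 2 * -19 = -38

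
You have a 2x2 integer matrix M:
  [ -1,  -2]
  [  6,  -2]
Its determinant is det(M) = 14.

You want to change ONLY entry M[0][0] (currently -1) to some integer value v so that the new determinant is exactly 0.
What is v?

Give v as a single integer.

Answer: 6

Derivation:
det is linear in entry M[0][0]: det = old_det + (v - -1) * C_00
Cofactor C_00 = -2
Want det = 0: 14 + (v - -1) * -2 = 0
  (v - -1) = -14 / -2 = 7
  v = -1 + (7) = 6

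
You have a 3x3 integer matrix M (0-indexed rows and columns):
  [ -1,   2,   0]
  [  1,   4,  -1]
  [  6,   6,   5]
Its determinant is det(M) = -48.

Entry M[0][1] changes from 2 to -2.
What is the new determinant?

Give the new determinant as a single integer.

det is linear in row 0: changing M[0][1] by delta changes det by delta * cofactor(0,1).
Cofactor C_01 = (-1)^(0+1) * minor(0,1) = -11
Entry delta = -2 - 2 = -4
Det delta = -4 * -11 = 44
New det = -48 + 44 = -4

Answer: -4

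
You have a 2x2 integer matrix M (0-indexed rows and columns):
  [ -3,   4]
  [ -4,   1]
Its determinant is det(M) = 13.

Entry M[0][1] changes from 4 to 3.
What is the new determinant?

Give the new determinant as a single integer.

det is linear in row 0: changing M[0][1] by delta changes det by delta * cofactor(0,1).
Cofactor C_01 = (-1)^(0+1) * minor(0,1) = 4
Entry delta = 3 - 4 = -1
Det delta = -1 * 4 = -4
New det = 13 + -4 = 9

Answer: 9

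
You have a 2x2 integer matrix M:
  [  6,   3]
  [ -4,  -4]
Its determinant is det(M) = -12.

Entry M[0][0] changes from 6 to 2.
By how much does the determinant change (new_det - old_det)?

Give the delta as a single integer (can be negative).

Cofactor C_00 = -4
Entry delta = 2 - 6 = -4
Det delta = entry_delta * cofactor = -4 * -4 = 16

Answer: 16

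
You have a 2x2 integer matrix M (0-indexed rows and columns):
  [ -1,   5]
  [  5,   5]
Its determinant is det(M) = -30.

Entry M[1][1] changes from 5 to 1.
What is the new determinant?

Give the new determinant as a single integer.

Answer: -26

Derivation:
det is linear in row 1: changing M[1][1] by delta changes det by delta * cofactor(1,1).
Cofactor C_11 = (-1)^(1+1) * minor(1,1) = -1
Entry delta = 1 - 5 = -4
Det delta = -4 * -1 = 4
New det = -30 + 4 = -26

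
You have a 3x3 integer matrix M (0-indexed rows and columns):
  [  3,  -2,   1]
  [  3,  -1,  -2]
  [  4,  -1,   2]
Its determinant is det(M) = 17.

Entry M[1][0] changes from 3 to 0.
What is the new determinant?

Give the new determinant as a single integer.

Answer: 8

Derivation:
det is linear in row 1: changing M[1][0] by delta changes det by delta * cofactor(1,0).
Cofactor C_10 = (-1)^(1+0) * minor(1,0) = 3
Entry delta = 0 - 3 = -3
Det delta = -3 * 3 = -9
New det = 17 + -9 = 8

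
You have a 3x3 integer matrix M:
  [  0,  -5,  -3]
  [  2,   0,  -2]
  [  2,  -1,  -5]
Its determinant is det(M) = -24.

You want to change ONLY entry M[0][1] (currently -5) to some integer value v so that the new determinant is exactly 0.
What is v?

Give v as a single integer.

Answer: -1

Derivation:
det is linear in entry M[0][1]: det = old_det + (v - -5) * C_01
Cofactor C_01 = 6
Want det = 0: -24 + (v - -5) * 6 = 0
  (v - -5) = 24 / 6 = 4
  v = -5 + (4) = -1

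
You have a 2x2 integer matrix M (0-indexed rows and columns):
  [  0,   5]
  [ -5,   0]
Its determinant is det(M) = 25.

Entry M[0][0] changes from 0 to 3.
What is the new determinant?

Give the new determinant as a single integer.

det is linear in row 0: changing M[0][0] by delta changes det by delta * cofactor(0,0).
Cofactor C_00 = (-1)^(0+0) * minor(0,0) = 0
Entry delta = 3 - 0 = 3
Det delta = 3 * 0 = 0
New det = 25 + 0 = 25

Answer: 25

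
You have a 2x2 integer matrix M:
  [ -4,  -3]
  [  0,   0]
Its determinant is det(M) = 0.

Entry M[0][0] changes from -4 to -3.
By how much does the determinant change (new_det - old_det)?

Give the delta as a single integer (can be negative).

Cofactor C_00 = 0
Entry delta = -3 - -4 = 1
Det delta = entry_delta * cofactor = 1 * 0 = 0

Answer: 0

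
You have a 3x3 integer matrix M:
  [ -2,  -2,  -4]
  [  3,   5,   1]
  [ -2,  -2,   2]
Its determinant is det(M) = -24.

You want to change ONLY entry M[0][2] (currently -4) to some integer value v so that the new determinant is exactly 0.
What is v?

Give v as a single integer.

Answer: 2

Derivation:
det is linear in entry M[0][2]: det = old_det + (v - -4) * C_02
Cofactor C_02 = 4
Want det = 0: -24 + (v - -4) * 4 = 0
  (v - -4) = 24 / 4 = 6
  v = -4 + (6) = 2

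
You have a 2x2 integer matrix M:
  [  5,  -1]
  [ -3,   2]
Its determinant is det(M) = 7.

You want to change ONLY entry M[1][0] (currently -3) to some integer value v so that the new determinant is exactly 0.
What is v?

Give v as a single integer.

det is linear in entry M[1][0]: det = old_det + (v - -3) * C_10
Cofactor C_10 = 1
Want det = 0: 7 + (v - -3) * 1 = 0
  (v - -3) = -7 / 1 = -7
  v = -3 + (-7) = -10

Answer: -10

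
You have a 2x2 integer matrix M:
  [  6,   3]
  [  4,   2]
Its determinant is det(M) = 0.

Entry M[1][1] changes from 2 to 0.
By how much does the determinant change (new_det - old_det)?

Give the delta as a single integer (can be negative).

Answer: -12

Derivation:
Cofactor C_11 = 6
Entry delta = 0 - 2 = -2
Det delta = entry_delta * cofactor = -2 * 6 = -12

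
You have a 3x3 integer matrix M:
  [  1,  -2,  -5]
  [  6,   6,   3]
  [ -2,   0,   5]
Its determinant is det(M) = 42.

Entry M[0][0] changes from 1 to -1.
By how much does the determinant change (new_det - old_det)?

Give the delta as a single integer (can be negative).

Cofactor C_00 = 30
Entry delta = -1 - 1 = -2
Det delta = entry_delta * cofactor = -2 * 30 = -60

Answer: -60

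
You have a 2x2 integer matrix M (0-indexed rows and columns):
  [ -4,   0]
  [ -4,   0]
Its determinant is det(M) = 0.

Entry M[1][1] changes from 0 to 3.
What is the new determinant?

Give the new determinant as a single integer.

Answer: -12

Derivation:
det is linear in row 1: changing M[1][1] by delta changes det by delta * cofactor(1,1).
Cofactor C_11 = (-1)^(1+1) * minor(1,1) = -4
Entry delta = 3 - 0 = 3
Det delta = 3 * -4 = -12
New det = 0 + -12 = -12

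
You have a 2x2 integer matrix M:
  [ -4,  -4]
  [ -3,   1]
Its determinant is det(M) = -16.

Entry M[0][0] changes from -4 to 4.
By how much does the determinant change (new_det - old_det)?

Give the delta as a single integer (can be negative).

Answer: 8

Derivation:
Cofactor C_00 = 1
Entry delta = 4 - -4 = 8
Det delta = entry_delta * cofactor = 8 * 1 = 8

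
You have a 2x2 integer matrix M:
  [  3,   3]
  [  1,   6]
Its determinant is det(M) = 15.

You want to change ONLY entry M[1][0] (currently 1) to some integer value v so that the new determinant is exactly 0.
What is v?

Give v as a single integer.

Answer: 6

Derivation:
det is linear in entry M[1][0]: det = old_det + (v - 1) * C_10
Cofactor C_10 = -3
Want det = 0: 15 + (v - 1) * -3 = 0
  (v - 1) = -15 / -3 = 5
  v = 1 + (5) = 6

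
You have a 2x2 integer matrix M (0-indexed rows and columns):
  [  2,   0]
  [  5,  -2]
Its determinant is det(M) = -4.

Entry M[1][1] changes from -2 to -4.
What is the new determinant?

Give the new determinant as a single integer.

det is linear in row 1: changing M[1][1] by delta changes det by delta * cofactor(1,1).
Cofactor C_11 = (-1)^(1+1) * minor(1,1) = 2
Entry delta = -4 - -2 = -2
Det delta = -2 * 2 = -4
New det = -4 + -4 = -8

Answer: -8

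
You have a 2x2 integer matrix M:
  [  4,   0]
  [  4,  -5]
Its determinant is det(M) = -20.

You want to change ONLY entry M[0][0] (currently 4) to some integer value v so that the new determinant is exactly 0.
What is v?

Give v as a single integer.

det is linear in entry M[0][0]: det = old_det + (v - 4) * C_00
Cofactor C_00 = -5
Want det = 0: -20 + (v - 4) * -5 = 0
  (v - 4) = 20 / -5 = -4
  v = 4 + (-4) = 0

Answer: 0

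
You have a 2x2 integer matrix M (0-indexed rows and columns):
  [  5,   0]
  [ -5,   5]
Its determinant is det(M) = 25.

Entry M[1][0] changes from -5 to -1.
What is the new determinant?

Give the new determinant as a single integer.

Answer: 25

Derivation:
det is linear in row 1: changing M[1][0] by delta changes det by delta * cofactor(1,0).
Cofactor C_10 = (-1)^(1+0) * minor(1,0) = 0
Entry delta = -1 - -5 = 4
Det delta = 4 * 0 = 0
New det = 25 + 0 = 25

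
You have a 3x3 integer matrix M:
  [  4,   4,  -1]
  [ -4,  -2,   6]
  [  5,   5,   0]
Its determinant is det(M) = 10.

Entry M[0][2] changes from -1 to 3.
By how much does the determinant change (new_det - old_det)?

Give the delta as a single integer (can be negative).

Answer: -40

Derivation:
Cofactor C_02 = -10
Entry delta = 3 - -1 = 4
Det delta = entry_delta * cofactor = 4 * -10 = -40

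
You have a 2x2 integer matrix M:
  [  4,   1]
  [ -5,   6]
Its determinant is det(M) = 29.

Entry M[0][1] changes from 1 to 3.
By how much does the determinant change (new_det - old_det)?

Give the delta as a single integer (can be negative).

Answer: 10

Derivation:
Cofactor C_01 = 5
Entry delta = 3 - 1 = 2
Det delta = entry_delta * cofactor = 2 * 5 = 10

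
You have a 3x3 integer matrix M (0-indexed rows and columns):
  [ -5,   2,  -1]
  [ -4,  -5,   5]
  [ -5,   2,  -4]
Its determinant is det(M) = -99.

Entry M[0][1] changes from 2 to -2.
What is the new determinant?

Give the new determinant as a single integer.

Answer: 65

Derivation:
det is linear in row 0: changing M[0][1] by delta changes det by delta * cofactor(0,1).
Cofactor C_01 = (-1)^(0+1) * minor(0,1) = -41
Entry delta = -2 - 2 = -4
Det delta = -4 * -41 = 164
New det = -99 + 164 = 65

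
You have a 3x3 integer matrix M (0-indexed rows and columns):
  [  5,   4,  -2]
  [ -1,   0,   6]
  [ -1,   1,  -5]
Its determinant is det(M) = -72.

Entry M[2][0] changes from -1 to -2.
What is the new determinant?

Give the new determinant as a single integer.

Answer: -96

Derivation:
det is linear in row 2: changing M[2][0] by delta changes det by delta * cofactor(2,0).
Cofactor C_20 = (-1)^(2+0) * minor(2,0) = 24
Entry delta = -2 - -1 = -1
Det delta = -1 * 24 = -24
New det = -72 + -24 = -96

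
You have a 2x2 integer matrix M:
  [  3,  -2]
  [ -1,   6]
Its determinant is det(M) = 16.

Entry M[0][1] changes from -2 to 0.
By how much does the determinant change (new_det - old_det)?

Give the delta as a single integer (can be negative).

Answer: 2

Derivation:
Cofactor C_01 = 1
Entry delta = 0 - -2 = 2
Det delta = entry_delta * cofactor = 2 * 1 = 2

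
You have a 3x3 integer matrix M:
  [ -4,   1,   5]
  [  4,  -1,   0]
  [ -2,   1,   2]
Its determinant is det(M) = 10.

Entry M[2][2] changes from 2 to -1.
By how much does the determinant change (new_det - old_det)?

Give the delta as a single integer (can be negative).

Answer: 0

Derivation:
Cofactor C_22 = 0
Entry delta = -1 - 2 = -3
Det delta = entry_delta * cofactor = -3 * 0 = 0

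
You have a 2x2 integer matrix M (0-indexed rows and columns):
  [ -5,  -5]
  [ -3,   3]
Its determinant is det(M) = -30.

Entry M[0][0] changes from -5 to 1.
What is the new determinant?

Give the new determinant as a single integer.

Answer: -12

Derivation:
det is linear in row 0: changing M[0][0] by delta changes det by delta * cofactor(0,0).
Cofactor C_00 = (-1)^(0+0) * minor(0,0) = 3
Entry delta = 1 - -5 = 6
Det delta = 6 * 3 = 18
New det = -30 + 18 = -12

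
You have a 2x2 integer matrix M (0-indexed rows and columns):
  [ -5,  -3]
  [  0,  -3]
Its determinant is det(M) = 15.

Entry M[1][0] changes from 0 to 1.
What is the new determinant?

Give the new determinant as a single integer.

Answer: 18

Derivation:
det is linear in row 1: changing M[1][0] by delta changes det by delta * cofactor(1,0).
Cofactor C_10 = (-1)^(1+0) * minor(1,0) = 3
Entry delta = 1 - 0 = 1
Det delta = 1 * 3 = 3
New det = 15 + 3 = 18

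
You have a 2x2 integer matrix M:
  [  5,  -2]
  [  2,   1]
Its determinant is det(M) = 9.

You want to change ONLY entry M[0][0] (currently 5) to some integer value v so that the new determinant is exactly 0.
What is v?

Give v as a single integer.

Answer: -4

Derivation:
det is linear in entry M[0][0]: det = old_det + (v - 5) * C_00
Cofactor C_00 = 1
Want det = 0: 9 + (v - 5) * 1 = 0
  (v - 5) = -9 / 1 = -9
  v = 5 + (-9) = -4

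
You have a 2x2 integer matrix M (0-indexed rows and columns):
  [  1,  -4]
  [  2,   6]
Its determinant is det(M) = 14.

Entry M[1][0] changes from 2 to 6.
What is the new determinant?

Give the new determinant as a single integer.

det is linear in row 1: changing M[1][0] by delta changes det by delta * cofactor(1,0).
Cofactor C_10 = (-1)^(1+0) * minor(1,0) = 4
Entry delta = 6 - 2 = 4
Det delta = 4 * 4 = 16
New det = 14 + 16 = 30

Answer: 30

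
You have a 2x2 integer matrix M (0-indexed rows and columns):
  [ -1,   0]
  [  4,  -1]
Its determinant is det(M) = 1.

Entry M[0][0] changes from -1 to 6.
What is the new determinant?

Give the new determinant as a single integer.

Answer: -6

Derivation:
det is linear in row 0: changing M[0][0] by delta changes det by delta * cofactor(0,0).
Cofactor C_00 = (-1)^(0+0) * minor(0,0) = -1
Entry delta = 6 - -1 = 7
Det delta = 7 * -1 = -7
New det = 1 + -7 = -6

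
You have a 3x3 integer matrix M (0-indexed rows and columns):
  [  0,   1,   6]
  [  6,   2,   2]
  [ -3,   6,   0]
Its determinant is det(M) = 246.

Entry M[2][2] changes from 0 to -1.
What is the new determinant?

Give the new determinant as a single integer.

det is linear in row 2: changing M[2][2] by delta changes det by delta * cofactor(2,2).
Cofactor C_22 = (-1)^(2+2) * minor(2,2) = -6
Entry delta = -1 - 0 = -1
Det delta = -1 * -6 = 6
New det = 246 + 6 = 252

Answer: 252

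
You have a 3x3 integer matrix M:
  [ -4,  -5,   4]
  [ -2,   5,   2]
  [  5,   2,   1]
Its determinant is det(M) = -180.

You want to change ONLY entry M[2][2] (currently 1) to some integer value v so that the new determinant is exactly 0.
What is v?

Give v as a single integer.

det is linear in entry M[2][2]: det = old_det + (v - 1) * C_22
Cofactor C_22 = -30
Want det = 0: -180 + (v - 1) * -30 = 0
  (v - 1) = 180 / -30 = -6
  v = 1 + (-6) = -5

Answer: -5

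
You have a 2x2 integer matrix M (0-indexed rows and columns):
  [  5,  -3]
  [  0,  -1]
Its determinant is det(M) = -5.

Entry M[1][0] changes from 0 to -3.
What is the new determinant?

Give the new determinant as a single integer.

det is linear in row 1: changing M[1][0] by delta changes det by delta * cofactor(1,0).
Cofactor C_10 = (-1)^(1+0) * minor(1,0) = 3
Entry delta = -3 - 0 = -3
Det delta = -3 * 3 = -9
New det = -5 + -9 = -14

Answer: -14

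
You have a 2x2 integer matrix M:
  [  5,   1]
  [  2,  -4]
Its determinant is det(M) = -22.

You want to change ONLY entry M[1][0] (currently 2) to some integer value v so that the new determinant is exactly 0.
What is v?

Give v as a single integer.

det is linear in entry M[1][0]: det = old_det + (v - 2) * C_10
Cofactor C_10 = -1
Want det = 0: -22 + (v - 2) * -1 = 0
  (v - 2) = 22 / -1 = -22
  v = 2 + (-22) = -20

Answer: -20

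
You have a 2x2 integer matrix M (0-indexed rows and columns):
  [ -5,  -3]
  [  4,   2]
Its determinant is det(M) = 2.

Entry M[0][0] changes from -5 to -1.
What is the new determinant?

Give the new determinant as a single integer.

det is linear in row 0: changing M[0][0] by delta changes det by delta * cofactor(0,0).
Cofactor C_00 = (-1)^(0+0) * minor(0,0) = 2
Entry delta = -1 - -5 = 4
Det delta = 4 * 2 = 8
New det = 2 + 8 = 10

Answer: 10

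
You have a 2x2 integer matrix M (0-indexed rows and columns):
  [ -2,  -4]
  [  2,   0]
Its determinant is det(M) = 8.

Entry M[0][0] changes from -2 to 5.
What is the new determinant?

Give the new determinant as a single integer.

det is linear in row 0: changing M[0][0] by delta changes det by delta * cofactor(0,0).
Cofactor C_00 = (-1)^(0+0) * minor(0,0) = 0
Entry delta = 5 - -2 = 7
Det delta = 7 * 0 = 0
New det = 8 + 0 = 8

Answer: 8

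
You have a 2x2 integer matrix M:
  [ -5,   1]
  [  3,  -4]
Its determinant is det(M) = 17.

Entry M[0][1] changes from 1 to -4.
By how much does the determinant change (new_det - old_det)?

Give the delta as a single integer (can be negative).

Cofactor C_01 = -3
Entry delta = -4 - 1 = -5
Det delta = entry_delta * cofactor = -5 * -3 = 15

Answer: 15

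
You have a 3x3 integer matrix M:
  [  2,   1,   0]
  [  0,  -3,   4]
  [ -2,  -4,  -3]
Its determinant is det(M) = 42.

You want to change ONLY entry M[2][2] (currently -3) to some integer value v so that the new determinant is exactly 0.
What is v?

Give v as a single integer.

det is linear in entry M[2][2]: det = old_det + (v - -3) * C_22
Cofactor C_22 = -6
Want det = 0: 42 + (v - -3) * -6 = 0
  (v - -3) = -42 / -6 = 7
  v = -3 + (7) = 4

Answer: 4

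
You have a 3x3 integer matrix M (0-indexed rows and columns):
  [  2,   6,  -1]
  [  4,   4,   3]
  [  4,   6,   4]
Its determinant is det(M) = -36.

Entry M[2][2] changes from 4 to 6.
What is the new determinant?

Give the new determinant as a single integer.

det is linear in row 2: changing M[2][2] by delta changes det by delta * cofactor(2,2).
Cofactor C_22 = (-1)^(2+2) * minor(2,2) = -16
Entry delta = 6 - 4 = 2
Det delta = 2 * -16 = -32
New det = -36 + -32 = -68

Answer: -68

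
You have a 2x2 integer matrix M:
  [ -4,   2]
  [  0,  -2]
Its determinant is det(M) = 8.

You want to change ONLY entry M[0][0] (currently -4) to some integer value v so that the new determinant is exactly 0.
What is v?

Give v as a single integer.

Answer: 0

Derivation:
det is linear in entry M[0][0]: det = old_det + (v - -4) * C_00
Cofactor C_00 = -2
Want det = 0: 8 + (v - -4) * -2 = 0
  (v - -4) = -8 / -2 = 4
  v = -4 + (4) = 0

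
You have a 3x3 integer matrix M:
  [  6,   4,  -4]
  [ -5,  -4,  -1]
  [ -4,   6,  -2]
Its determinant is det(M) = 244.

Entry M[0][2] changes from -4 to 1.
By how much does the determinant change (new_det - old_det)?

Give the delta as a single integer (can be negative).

Answer: -230

Derivation:
Cofactor C_02 = -46
Entry delta = 1 - -4 = 5
Det delta = entry_delta * cofactor = 5 * -46 = -230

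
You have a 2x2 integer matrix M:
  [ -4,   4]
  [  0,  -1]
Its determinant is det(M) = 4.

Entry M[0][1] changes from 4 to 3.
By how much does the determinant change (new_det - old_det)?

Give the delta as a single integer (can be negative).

Answer: 0

Derivation:
Cofactor C_01 = 0
Entry delta = 3 - 4 = -1
Det delta = entry_delta * cofactor = -1 * 0 = 0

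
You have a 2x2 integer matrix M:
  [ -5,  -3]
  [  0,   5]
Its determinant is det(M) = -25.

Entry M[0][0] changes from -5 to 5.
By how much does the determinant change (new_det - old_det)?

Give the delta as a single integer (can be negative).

Cofactor C_00 = 5
Entry delta = 5 - -5 = 10
Det delta = entry_delta * cofactor = 10 * 5 = 50

Answer: 50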